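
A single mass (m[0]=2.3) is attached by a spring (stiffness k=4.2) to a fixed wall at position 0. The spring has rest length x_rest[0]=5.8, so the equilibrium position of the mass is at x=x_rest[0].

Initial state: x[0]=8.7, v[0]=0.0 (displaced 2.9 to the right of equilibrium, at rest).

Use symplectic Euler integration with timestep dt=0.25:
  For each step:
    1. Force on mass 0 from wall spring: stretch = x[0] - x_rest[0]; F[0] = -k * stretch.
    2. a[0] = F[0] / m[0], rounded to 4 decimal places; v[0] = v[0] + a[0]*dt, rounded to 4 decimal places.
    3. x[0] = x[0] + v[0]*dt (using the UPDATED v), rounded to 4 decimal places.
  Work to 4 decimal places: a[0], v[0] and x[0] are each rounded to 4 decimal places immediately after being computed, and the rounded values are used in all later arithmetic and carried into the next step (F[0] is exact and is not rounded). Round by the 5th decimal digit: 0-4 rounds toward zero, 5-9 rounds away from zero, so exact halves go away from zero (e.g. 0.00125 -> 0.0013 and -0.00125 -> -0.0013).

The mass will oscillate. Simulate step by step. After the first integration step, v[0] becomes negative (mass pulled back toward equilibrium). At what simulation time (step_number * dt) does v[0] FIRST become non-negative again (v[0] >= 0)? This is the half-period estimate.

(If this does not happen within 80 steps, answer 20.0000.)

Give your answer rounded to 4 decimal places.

Step 0: x=[8.7000] v=[0.0000]
Step 1: x=[8.3690] v=[-1.3239]
Step 2: x=[7.7448] v=[-2.4967]
Step 3: x=[6.8987] v=[-3.3846]
Step 4: x=[5.9272] v=[-3.8862]
Step 5: x=[4.9411] v=[-3.9443]
Step 6: x=[4.0531] v=[-3.5522]
Step 7: x=[3.3644] v=[-2.7547]
Step 8: x=[2.9537] v=[-1.6428]
Step 9: x=[2.8679] v=[-0.3434]
Step 10: x=[3.1167] v=[0.9952]
First v>=0 after going negative at step 10, time=2.5000

Answer: 2.5000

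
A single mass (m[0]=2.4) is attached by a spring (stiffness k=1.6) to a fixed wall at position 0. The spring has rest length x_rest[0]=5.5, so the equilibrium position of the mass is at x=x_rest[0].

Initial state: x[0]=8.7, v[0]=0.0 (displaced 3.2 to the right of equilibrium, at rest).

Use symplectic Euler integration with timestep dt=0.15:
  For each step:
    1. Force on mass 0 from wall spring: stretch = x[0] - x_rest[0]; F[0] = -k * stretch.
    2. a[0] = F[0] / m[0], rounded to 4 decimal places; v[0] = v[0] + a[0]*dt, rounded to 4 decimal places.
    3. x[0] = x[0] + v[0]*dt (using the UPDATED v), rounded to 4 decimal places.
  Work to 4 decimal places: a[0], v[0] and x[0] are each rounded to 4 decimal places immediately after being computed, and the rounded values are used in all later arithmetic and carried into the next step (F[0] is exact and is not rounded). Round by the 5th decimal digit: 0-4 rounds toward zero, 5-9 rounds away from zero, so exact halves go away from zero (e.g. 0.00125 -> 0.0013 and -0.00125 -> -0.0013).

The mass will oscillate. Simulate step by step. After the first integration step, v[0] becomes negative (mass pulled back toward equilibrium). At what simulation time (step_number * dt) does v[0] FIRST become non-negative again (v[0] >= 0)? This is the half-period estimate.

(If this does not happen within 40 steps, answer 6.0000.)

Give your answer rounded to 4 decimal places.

Step 0: x=[8.7000] v=[0.0000]
Step 1: x=[8.6520] v=[-0.3200]
Step 2: x=[8.5567] v=[-0.6352]
Step 3: x=[8.4156] v=[-0.9409]
Step 4: x=[8.2307] v=[-1.2325]
Step 5: x=[8.0049] v=[-1.5056]
Step 6: x=[7.7415] v=[-1.7561]
Step 7: x=[7.4445] v=[-1.9802]
Step 8: x=[7.1183] v=[-2.1746]
Step 9: x=[6.7678] v=[-2.3364]
Step 10: x=[6.3983] v=[-2.4632]
Step 11: x=[6.0154] v=[-2.5530]
Step 12: x=[5.6247] v=[-2.6045]
Step 13: x=[5.2322] v=[-2.6170]
Step 14: x=[4.8437] v=[-2.5902]
Step 15: x=[4.4650] v=[-2.5246]
Step 16: x=[4.1018] v=[-2.4211]
Step 17: x=[3.7596] v=[-2.2813]
Step 18: x=[3.4435] v=[-2.1073]
Step 19: x=[3.1582] v=[-1.9017]
Step 20: x=[2.9081] v=[-1.6675]
Step 21: x=[2.6969] v=[-1.4083]
Step 22: x=[2.5277] v=[-1.1280]
Step 23: x=[2.4031] v=[-0.8308]
Step 24: x=[2.3249] v=[-0.5211]
Step 25: x=[2.2944] v=[-0.2036]
Step 26: x=[2.3120] v=[0.1170]
First v>=0 after going negative at step 26, time=3.9000

Answer: 3.9000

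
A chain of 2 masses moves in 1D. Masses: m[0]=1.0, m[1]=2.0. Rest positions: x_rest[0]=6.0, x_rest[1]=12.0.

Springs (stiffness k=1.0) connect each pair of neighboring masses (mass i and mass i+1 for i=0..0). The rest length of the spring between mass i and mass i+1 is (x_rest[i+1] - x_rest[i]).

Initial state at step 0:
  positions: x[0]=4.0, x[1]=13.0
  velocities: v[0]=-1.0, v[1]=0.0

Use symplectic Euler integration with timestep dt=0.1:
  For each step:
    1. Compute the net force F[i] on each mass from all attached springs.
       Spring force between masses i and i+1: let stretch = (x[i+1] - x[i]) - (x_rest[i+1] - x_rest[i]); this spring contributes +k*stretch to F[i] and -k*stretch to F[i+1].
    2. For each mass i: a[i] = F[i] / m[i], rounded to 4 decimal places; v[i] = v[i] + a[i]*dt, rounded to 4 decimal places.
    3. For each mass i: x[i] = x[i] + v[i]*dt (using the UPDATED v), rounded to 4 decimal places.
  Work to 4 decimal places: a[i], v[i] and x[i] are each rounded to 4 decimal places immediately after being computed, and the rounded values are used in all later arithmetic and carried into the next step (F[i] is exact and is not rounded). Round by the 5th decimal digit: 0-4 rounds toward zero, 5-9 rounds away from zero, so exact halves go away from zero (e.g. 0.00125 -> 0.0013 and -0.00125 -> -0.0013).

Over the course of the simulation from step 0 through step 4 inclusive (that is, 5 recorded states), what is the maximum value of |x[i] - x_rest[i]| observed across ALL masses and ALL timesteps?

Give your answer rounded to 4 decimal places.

Step 0: x=[4.0000 13.0000] v=[-1.0000 0.0000]
Step 1: x=[3.9300 12.9850] v=[-0.7000 -0.1500]
Step 2: x=[3.8906 12.9547] v=[-0.3945 -0.3028]
Step 3: x=[3.8818 12.9091] v=[-0.0881 -0.4560]
Step 4: x=[3.9033 12.8484] v=[0.2146 -0.6074]
Max displacement = 2.1182

Answer: 2.1182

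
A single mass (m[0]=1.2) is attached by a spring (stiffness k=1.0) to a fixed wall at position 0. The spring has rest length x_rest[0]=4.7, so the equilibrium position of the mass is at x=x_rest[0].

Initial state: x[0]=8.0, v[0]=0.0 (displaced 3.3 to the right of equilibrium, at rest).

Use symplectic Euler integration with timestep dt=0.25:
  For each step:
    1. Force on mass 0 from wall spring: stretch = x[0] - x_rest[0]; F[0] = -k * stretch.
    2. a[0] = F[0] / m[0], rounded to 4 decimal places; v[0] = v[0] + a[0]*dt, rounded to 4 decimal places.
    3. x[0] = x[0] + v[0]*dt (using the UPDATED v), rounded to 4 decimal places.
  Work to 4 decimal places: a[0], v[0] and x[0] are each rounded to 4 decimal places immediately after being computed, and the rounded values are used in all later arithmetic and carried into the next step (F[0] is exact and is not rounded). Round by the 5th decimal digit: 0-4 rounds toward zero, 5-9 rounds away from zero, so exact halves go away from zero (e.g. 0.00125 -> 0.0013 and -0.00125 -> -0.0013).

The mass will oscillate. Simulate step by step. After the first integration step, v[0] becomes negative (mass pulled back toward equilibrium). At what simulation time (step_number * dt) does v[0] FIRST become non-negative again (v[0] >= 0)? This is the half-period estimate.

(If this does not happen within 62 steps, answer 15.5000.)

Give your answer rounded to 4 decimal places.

Step 0: x=[8.0000] v=[0.0000]
Step 1: x=[7.8281] v=[-0.6875]
Step 2: x=[7.4933] v=[-1.3392]
Step 3: x=[7.0130] v=[-1.9212]
Step 4: x=[6.4122] v=[-2.4031]
Step 5: x=[5.7223] v=[-2.7598]
Step 6: x=[4.9791] v=[-2.9728]
Step 7: x=[4.2214] v=[-3.0310]
Step 8: x=[3.4886] v=[-2.9313]
Step 9: x=[2.8189] v=[-2.6789]
Step 10: x=[2.2472] v=[-2.2870]
Step 11: x=[1.8032] v=[-1.7760]
Step 12: x=[1.5101] v=[-1.1725]
Step 13: x=[1.3831] v=[-0.5079]
Step 14: x=[1.4289] v=[0.1831]
First v>=0 after going negative at step 14, time=3.5000

Answer: 3.5000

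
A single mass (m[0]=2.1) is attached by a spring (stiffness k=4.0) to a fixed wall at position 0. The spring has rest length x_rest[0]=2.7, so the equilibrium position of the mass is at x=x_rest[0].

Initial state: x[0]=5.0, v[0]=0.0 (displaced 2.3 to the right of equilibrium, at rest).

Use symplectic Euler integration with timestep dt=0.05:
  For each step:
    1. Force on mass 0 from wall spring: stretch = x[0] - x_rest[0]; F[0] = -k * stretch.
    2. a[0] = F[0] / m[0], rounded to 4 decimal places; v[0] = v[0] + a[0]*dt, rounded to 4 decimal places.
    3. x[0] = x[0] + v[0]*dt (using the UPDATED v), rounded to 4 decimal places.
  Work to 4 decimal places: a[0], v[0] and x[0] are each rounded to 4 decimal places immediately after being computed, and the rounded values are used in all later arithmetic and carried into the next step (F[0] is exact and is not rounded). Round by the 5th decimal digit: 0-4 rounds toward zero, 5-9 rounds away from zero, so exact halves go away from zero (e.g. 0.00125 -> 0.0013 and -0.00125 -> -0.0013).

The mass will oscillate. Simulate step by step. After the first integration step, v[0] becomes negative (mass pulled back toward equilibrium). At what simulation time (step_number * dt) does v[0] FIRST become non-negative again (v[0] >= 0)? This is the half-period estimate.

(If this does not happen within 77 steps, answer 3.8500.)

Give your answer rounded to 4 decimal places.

Step 0: x=[5.0000] v=[0.0000]
Step 1: x=[4.9890] v=[-0.2191]
Step 2: x=[4.9671] v=[-0.4371]
Step 3: x=[4.9345] v=[-0.6530]
Step 4: x=[4.8912] v=[-0.8658]
Step 5: x=[4.8375] v=[-1.0745]
Step 6: x=[4.7736] v=[-1.2781]
Step 7: x=[4.6998] v=[-1.4756]
Step 8: x=[4.6165] v=[-1.6661]
Step 9: x=[4.5241] v=[-1.8486]
Step 10: x=[4.4230] v=[-2.0223]
Step 11: x=[4.3137] v=[-2.1864]
Step 12: x=[4.1967] v=[-2.3401]
Step 13: x=[4.0726] v=[-2.4826]
Step 14: x=[3.9419] v=[-2.6133]
Step 15: x=[3.8053] v=[-2.7316]
Step 16: x=[3.6635] v=[-2.8369]
Step 17: x=[3.5171] v=[-2.9287]
Step 18: x=[3.3668] v=[-3.0065]
Step 19: x=[3.2133] v=[-3.0700]
Step 20: x=[3.0574] v=[-3.1189]
Step 21: x=[2.8998] v=[-3.1529]
Step 22: x=[2.7412] v=[-3.1719]
Step 23: x=[2.5824] v=[-3.1758]
Step 24: x=[2.4242] v=[-3.1646]
Step 25: x=[2.2673] v=[-3.1383]
Step 26: x=[2.1124] v=[-3.0971]
Step 27: x=[1.9603] v=[-3.0411]
Step 28: x=[1.8118] v=[-2.9707]
Step 29: x=[1.6675] v=[-2.8861]
Step 30: x=[1.5281] v=[-2.7878]
Step 31: x=[1.3943] v=[-2.6762]
Step 32: x=[1.2667] v=[-2.5519]
Step 33: x=[1.1459] v=[-2.4154]
Step 34: x=[1.0325] v=[-2.2674]
Step 35: x=[0.9271] v=[-2.1086]
Step 36: x=[0.8301] v=[-1.9398]
Step 37: x=[0.7420] v=[-1.7617]
Step 38: x=[0.6632] v=[-1.5752]
Step 39: x=[0.5941] v=[-1.3812]
Step 40: x=[0.5351] v=[-1.1806]
Step 41: x=[0.4864] v=[-0.9744]
Step 42: x=[0.4482] v=[-0.7636]
Step 43: x=[0.4207] v=[-0.5491]
Step 44: x=[0.4041] v=[-0.3320]
Step 45: x=[0.3984] v=[-0.1133]
Step 46: x=[0.4037] v=[0.1059]
First v>=0 after going negative at step 46, time=2.3000

Answer: 2.3000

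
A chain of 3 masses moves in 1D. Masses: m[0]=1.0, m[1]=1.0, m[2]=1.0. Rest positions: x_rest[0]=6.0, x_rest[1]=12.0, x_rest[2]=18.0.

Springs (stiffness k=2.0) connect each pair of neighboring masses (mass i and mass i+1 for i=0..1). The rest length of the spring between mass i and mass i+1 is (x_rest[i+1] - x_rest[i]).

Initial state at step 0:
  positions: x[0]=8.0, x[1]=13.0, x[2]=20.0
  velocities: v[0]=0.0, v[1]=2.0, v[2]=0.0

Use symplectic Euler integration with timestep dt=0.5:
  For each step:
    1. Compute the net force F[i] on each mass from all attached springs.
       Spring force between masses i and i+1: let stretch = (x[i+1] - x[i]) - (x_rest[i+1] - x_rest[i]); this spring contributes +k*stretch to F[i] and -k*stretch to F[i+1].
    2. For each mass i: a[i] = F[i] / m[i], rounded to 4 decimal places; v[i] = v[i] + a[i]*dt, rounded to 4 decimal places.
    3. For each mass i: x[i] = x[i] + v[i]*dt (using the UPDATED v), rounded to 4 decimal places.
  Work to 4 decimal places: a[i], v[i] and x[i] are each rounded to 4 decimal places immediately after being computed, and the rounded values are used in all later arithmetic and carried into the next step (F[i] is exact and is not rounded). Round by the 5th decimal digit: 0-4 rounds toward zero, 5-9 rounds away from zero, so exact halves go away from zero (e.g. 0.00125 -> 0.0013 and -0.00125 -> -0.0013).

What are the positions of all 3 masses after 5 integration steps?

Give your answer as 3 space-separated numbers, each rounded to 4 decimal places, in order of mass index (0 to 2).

Step 0: x=[8.0000 13.0000 20.0000] v=[0.0000 2.0000 0.0000]
Step 1: x=[7.5000 15.0000 19.5000] v=[-1.0000 4.0000 -1.0000]
Step 2: x=[7.7500 15.5000 19.7500] v=[0.5000 1.0000 0.5000]
Step 3: x=[8.8750 14.2500 20.8750] v=[2.2500 -2.5000 2.2500]
Step 4: x=[9.6875 13.6250 21.6875] v=[1.6250 -1.2500 1.6250]
Step 5: x=[9.4688 15.0625 21.4688] v=[-0.4375 2.8750 -0.4375]

Answer: 9.4688 15.0625 21.4688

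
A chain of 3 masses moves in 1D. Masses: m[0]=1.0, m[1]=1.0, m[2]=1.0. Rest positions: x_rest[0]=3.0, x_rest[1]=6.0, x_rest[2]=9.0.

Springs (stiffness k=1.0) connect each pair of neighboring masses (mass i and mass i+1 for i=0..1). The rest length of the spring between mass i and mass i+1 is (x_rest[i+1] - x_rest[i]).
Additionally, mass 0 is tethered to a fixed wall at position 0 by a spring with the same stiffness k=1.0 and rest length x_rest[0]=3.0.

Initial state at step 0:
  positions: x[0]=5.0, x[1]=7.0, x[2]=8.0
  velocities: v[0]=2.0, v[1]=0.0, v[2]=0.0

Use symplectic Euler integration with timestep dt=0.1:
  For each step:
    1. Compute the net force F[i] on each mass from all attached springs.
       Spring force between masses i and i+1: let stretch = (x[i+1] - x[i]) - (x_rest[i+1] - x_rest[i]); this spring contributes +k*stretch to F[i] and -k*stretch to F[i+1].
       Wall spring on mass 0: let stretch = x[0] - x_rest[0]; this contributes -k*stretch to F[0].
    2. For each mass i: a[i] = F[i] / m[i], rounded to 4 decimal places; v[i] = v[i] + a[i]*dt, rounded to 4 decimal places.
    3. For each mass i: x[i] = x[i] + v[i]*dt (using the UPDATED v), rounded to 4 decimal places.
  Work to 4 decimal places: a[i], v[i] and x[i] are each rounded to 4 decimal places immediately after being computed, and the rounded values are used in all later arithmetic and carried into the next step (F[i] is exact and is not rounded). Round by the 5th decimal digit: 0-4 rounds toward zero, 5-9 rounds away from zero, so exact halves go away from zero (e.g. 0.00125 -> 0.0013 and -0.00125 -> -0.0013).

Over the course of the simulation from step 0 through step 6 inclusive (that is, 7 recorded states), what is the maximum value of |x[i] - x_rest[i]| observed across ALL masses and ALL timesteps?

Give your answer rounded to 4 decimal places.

Step 0: x=[5.0000 7.0000 8.0000] v=[2.0000 0.0000 0.0000]
Step 1: x=[5.1700 6.9900 8.0200] v=[1.7000 -0.1000 0.2000]
Step 2: x=[5.3065 6.9721 8.0597] v=[1.3650 -0.1790 0.3970]
Step 3: x=[5.4066 6.9484 8.1185] v=[1.0009 -0.2368 0.5882]
Step 4: x=[5.4680 6.9210 8.1956] v=[0.6144 -0.2740 0.7712]
Step 5: x=[5.4893 6.8918 8.2900] v=[0.2129 -0.2918 0.9437]
Step 6: x=[5.4697 6.8626 8.4004] v=[-0.1958 -0.2922 1.1039]
Max displacement = 2.4893

Answer: 2.4893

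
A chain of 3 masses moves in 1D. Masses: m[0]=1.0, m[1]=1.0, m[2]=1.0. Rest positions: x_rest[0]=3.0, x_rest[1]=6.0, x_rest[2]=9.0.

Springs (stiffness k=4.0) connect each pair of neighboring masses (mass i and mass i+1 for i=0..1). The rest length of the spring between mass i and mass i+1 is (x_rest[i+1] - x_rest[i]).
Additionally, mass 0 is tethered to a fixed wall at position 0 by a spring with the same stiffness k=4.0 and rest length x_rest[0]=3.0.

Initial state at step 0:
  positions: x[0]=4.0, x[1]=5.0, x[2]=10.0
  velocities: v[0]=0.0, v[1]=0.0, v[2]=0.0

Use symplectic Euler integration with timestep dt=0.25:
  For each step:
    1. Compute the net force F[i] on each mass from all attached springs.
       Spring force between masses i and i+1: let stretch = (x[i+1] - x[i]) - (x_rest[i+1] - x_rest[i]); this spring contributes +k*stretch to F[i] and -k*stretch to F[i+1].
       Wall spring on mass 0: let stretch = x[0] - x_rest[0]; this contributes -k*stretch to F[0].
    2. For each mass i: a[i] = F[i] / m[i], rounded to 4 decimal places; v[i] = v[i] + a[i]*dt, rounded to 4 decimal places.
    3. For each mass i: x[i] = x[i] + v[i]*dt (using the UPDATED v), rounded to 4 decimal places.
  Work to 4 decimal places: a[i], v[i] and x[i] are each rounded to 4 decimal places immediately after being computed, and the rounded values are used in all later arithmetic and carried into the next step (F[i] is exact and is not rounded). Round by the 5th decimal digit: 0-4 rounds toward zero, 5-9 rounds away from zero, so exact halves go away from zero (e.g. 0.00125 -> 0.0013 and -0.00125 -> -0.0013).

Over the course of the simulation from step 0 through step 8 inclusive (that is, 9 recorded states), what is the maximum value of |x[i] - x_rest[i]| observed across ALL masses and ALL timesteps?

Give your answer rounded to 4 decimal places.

Step 0: x=[4.0000 5.0000 10.0000] v=[0.0000 0.0000 0.0000]
Step 1: x=[3.2500 6.0000 9.5000] v=[-3.0000 4.0000 -2.0000]
Step 2: x=[2.3750 7.1875 8.8750] v=[-3.5000 4.7500 -2.5000]
Step 3: x=[2.1094 7.5938 8.5781] v=[-1.0625 1.6250 -1.1875]
Step 4: x=[2.6875 6.8750 8.7852] v=[2.3125 -2.8751 0.8282]
Step 5: x=[3.6406 5.5869 9.2647] v=[3.8125 -5.1524 1.9180]
Step 6: x=[4.1702 4.7317 9.5748] v=[2.1182 -3.4209 1.2402]
Step 7: x=[3.7976 4.9469 9.4241] v=[-1.4905 0.8607 -0.6029]
Step 8: x=[2.7629 5.9941 8.9041] v=[-4.1388 4.1886 -2.0801]
Max displacement = 1.5938

Answer: 1.5938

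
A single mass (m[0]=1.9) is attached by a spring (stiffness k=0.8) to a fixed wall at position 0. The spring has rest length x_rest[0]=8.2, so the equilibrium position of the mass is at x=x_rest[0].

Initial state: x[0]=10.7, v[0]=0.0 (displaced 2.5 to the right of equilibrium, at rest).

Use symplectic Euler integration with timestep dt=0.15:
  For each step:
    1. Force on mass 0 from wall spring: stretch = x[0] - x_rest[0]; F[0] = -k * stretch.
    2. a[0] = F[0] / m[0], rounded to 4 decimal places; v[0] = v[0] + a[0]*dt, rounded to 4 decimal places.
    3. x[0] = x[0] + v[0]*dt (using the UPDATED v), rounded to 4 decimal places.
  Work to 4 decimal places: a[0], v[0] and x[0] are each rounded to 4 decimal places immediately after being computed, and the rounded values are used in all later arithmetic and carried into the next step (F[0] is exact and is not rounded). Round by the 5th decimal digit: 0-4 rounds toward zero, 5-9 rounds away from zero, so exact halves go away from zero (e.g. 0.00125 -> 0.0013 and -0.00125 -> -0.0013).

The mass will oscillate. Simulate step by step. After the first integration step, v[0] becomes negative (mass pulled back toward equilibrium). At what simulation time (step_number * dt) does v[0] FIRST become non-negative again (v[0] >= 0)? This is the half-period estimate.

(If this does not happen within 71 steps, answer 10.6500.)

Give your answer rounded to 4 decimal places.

Step 0: x=[10.7000] v=[0.0000]
Step 1: x=[10.6763] v=[-0.1579]
Step 2: x=[10.6292] v=[-0.3143]
Step 3: x=[10.5590] v=[-0.4677]
Step 4: x=[10.4665] v=[-0.6167]
Step 5: x=[10.3525] v=[-0.7598]
Step 6: x=[10.2181] v=[-0.8957]
Step 7: x=[10.0646] v=[-1.0232]
Step 8: x=[9.8935] v=[-1.1410]
Step 9: x=[9.7063] v=[-1.2480]
Step 10: x=[9.5048] v=[-1.3431]
Step 11: x=[9.2910] v=[-1.4255]
Step 12: x=[9.0668] v=[-1.4944]
Step 13: x=[8.8344] v=[-1.5492]
Step 14: x=[8.5960] v=[-1.5893]
Step 15: x=[8.3539] v=[-1.6143]
Step 16: x=[8.1103] v=[-1.6240]
Step 17: x=[7.8676] v=[-1.6183]
Step 18: x=[7.6280] v=[-1.5973]
Step 19: x=[7.3938] v=[-1.5612]
Step 20: x=[7.1673] v=[-1.5103]
Step 21: x=[6.9505] v=[-1.4451]
Step 22: x=[6.7456] v=[-1.3662]
Step 23: x=[6.5545] v=[-1.2743]
Step 24: x=[6.3789] v=[-1.1704]
Step 25: x=[6.2206] v=[-1.0554]
Step 26: x=[6.0810] v=[-0.9304]
Step 27: x=[5.9615] v=[-0.7966]
Step 28: x=[5.8632] v=[-0.6552]
Step 29: x=[5.7871] v=[-0.5076]
Step 30: x=[5.7338] v=[-0.3552]
Step 31: x=[5.7039] v=[-0.1994]
Step 32: x=[5.6976] v=[-0.0418]
Step 33: x=[5.7150] v=[0.1162]
First v>=0 after going negative at step 33, time=4.9500

Answer: 4.9500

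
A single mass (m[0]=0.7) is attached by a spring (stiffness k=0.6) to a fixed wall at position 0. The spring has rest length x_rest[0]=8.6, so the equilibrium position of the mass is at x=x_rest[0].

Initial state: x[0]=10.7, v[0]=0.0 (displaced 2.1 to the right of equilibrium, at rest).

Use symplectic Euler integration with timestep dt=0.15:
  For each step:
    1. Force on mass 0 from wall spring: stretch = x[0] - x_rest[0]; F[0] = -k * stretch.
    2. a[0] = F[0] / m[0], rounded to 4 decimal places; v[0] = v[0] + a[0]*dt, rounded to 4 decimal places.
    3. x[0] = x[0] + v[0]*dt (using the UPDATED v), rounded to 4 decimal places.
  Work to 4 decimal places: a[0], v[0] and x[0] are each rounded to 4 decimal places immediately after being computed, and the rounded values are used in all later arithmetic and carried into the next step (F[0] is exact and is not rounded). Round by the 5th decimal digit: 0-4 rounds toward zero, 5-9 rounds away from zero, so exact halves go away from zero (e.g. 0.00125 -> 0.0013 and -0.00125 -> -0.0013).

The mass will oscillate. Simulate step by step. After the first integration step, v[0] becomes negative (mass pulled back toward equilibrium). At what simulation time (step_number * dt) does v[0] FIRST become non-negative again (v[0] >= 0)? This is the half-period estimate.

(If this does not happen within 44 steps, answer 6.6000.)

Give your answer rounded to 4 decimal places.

Step 0: x=[10.7000] v=[0.0000]
Step 1: x=[10.6595] v=[-0.2700]
Step 2: x=[10.5793] v=[-0.5348]
Step 3: x=[10.4609] v=[-0.7893]
Step 4: x=[10.3066] v=[-1.0286]
Step 5: x=[10.1194] v=[-1.2480]
Step 6: x=[9.9029] v=[-1.4433]
Step 7: x=[9.6613] v=[-1.6108]
Step 8: x=[9.3992] v=[-1.7473]
Step 9: x=[9.1217] v=[-1.8501]
Step 10: x=[8.8341] v=[-1.9172]
Step 11: x=[8.5420] v=[-1.9473]
Step 12: x=[8.2510] v=[-1.9398]
Step 13: x=[7.9668] v=[-1.8949]
Step 14: x=[7.6948] v=[-1.8135]
Step 15: x=[7.4402] v=[-1.6971]
Step 16: x=[7.2080] v=[-1.5480]
Step 17: x=[7.0027] v=[-1.3690]
Step 18: x=[6.8282] v=[-1.1636]
Step 19: x=[6.6878] v=[-0.9358]
Step 20: x=[6.5843] v=[-0.6900]
Step 21: x=[6.5197] v=[-0.4308]
Step 22: x=[6.4952] v=[-0.1633]
Step 23: x=[6.5113] v=[0.1073]
First v>=0 after going negative at step 23, time=3.4500

Answer: 3.4500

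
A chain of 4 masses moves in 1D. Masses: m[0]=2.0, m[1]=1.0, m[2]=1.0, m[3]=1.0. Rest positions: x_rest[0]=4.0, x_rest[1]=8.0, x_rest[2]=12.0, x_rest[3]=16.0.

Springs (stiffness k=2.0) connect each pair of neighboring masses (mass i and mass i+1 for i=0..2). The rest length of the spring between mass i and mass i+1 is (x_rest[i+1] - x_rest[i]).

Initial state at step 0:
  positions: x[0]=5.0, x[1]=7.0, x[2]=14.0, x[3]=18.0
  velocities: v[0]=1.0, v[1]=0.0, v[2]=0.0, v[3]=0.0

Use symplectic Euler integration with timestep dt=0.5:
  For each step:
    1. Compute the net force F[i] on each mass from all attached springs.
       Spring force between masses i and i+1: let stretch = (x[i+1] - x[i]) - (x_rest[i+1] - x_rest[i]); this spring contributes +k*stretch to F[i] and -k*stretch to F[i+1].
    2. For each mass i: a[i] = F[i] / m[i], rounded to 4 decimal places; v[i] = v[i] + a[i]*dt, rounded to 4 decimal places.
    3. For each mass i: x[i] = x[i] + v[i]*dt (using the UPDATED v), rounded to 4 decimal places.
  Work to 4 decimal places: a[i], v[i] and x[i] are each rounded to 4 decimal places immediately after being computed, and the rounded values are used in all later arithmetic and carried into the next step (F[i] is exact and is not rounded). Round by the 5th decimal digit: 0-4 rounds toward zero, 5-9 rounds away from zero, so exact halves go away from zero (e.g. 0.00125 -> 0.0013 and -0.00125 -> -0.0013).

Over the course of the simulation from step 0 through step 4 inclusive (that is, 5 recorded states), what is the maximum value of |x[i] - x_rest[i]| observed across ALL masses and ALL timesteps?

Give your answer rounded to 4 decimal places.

Step 0: x=[5.0000 7.0000 14.0000 18.0000] v=[1.0000 0.0000 0.0000 0.0000]
Step 1: x=[5.0000 9.5000 12.5000 18.0000] v=[0.0000 5.0000 -3.0000 0.0000]
Step 2: x=[5.1250 11.2500 12.2500 17.2500] v=[0.2500 3.5000 -0.5000 -1.5000]
Step 3: x=[5.7813 10.4375 14.0000 16.0000] v=[1.3125 -1.6250 3.5000 -2.5000]
Step 4: x=[6.6016 9.0782 14.9688 15.7500] v=[1.6406 -2.7187 1.9375 -0.5000]
Max displacement = 3.2500

Answer: 3.2500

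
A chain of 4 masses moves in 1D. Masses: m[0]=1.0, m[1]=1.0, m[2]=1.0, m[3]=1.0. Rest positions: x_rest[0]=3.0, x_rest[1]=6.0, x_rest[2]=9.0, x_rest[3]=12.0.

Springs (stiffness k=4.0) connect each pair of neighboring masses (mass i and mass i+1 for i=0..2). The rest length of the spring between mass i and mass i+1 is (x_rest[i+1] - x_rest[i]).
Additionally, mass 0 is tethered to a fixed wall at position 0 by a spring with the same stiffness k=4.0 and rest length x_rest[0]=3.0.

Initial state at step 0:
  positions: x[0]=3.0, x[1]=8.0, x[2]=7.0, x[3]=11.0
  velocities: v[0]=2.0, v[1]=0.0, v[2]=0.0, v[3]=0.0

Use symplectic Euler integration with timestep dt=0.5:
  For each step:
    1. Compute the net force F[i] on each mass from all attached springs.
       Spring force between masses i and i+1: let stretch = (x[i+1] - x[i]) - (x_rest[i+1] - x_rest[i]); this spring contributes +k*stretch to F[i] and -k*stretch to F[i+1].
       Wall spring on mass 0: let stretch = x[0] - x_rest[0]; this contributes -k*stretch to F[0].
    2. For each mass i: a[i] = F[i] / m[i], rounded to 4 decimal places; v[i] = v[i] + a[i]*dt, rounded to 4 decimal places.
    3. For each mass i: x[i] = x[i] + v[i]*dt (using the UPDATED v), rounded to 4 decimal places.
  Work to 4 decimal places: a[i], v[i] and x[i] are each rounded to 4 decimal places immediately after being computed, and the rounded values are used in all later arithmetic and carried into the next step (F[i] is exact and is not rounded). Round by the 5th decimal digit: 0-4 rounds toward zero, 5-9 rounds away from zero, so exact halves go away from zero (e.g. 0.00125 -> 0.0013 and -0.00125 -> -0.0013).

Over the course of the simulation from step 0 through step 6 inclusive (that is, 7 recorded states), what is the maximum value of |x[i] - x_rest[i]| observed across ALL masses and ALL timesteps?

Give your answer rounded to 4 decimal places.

Step 0: x=[3.0000 8.0000 7.0000 11.0000] v=[2.0000 0.0000 0.0000 0.0000]
Step 1: x=[6.0000 2.0000 12.0000 10.0000] v=[6.0000 -12.0000 10.0000 -2.0000]
Step 2: x=[-1.0000 10.0000 5.0000 14.0000] v=[-14.0000 16.0000 -14.0000 8.0000]
Step 3: x=[4.0000 2.0000 12.0000 12.0000] v=[10.0000 -16.0000 14.0000 -4.0000]
Step 4: x=[3.0000 6.0000 9.0000 13.0000] v=[-2.0000 8.0000 -6.0000 2.0000]
Step 5: x=[2.0000 10.0000 7.0000 13.0000] v=[-2.0000 8.0000 -4.0000 0.0000]
Step 6: x=[7.0000 3.0000 14.0000 10.0000] v=[10.0000 -14.0000 14.0000 -6.0000]
Max displacement = 5.0000

Answer: 5.0000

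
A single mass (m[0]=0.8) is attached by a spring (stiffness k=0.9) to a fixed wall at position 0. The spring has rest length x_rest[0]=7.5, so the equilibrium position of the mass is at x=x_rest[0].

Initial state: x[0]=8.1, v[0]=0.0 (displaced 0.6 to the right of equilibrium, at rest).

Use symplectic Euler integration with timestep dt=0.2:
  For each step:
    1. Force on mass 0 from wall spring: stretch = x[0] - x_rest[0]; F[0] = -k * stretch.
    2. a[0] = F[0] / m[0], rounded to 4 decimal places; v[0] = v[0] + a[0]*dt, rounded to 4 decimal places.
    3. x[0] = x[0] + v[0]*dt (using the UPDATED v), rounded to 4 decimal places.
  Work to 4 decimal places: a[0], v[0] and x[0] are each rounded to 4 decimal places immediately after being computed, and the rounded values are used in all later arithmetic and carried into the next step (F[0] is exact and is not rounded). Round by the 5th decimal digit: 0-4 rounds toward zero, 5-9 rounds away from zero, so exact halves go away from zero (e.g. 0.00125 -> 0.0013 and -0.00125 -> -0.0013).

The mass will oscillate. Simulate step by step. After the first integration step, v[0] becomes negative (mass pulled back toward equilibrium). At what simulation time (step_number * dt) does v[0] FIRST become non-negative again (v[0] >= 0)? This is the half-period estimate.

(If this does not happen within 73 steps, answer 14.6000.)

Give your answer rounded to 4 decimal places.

Answer: 3.0000

Derivation:
Step 0: x=[8.1000] v=[0.0000]
Step 1: x=[8.0730] v=[-0.1350]
Step 2: x=[8.0202] v=[-0.2639]
Step 3: x=[7.9440] v=[-0.3809]
Step 4: x=[7.8478] v=[-0.4808]
Step 5: x=[7.7360] v=[-0.5591]
Step 6: x=[7.6136] v=[-0.6122]
Step 7: x=[7.4860] v=[-0.6378]
Step 8: x=[7.3591] v=[-0.6346]
Step 9: x=[7.2385] v=[-0.6029]
Step 10: x=[7.1297] v=[-0.5441]
Step 11: x=[7.0375] v=[-0.4608]
Step 12: x=[6.9662] v=[-0.3567]
Step 13: x=[6.9189] v=[-0.2366]
Step 14: x=[6.8977] v=[-0.1059]
Step 15: x=[6.9036] v=[0.0296]
First v>=0 after going negative at step 15, time=3.0000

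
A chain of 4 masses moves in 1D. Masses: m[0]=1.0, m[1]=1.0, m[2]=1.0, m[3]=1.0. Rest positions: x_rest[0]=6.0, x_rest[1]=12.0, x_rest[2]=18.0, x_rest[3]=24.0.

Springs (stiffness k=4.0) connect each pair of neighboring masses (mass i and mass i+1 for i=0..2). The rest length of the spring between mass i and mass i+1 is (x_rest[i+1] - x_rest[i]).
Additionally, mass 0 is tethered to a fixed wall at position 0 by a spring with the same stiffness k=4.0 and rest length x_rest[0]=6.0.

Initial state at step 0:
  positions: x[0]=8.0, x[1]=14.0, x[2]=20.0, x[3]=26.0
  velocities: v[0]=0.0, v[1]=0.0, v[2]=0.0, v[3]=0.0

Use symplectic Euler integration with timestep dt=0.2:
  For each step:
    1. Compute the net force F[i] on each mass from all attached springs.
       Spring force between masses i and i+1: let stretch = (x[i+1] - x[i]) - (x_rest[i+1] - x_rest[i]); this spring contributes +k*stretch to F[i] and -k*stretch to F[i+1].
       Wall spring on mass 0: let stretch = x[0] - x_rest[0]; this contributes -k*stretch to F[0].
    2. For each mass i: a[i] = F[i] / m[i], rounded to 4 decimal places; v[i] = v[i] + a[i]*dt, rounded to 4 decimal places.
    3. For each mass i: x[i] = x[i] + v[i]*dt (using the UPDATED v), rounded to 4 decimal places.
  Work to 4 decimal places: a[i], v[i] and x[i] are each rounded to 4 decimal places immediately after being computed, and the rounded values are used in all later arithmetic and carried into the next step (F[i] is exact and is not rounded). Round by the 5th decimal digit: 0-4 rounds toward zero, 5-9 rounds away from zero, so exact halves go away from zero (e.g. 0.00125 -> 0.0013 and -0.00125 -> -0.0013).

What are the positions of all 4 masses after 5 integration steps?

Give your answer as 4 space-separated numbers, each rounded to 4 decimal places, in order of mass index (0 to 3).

Step 0: x=[8.0000 14.0000 20.0000 26.0000] v=[0.0000 0.0000 0.0000 0.0000]
Step 1: x=[7.6800 14.0000 20.0000 26.0000] v=[-1.6000 0.0000 0.0000 0.0000]
Step 2: x=[7.1424 13.9488 20.0000 26.0000] v=[-2.6880 -0.2560 0.0000 0.0000]
Step 3: x=[6.5510 13.7768 19.9918 26.0000] v=[-2.9568 -0.8602 -0.0410 0.0000]
Step 4: x=[6.0676 13.4430 19.9505 25.9987] v=[-2.4170 -1.6688 -0.2064 -0.0066]
Step 5: x=[5.7934 12.9704 19.8357 25.9897] v=[-1.3708 -2.3631 -0.5738 -0.0452]

Answer: 5.7934 12.9704 19.8357 25.9897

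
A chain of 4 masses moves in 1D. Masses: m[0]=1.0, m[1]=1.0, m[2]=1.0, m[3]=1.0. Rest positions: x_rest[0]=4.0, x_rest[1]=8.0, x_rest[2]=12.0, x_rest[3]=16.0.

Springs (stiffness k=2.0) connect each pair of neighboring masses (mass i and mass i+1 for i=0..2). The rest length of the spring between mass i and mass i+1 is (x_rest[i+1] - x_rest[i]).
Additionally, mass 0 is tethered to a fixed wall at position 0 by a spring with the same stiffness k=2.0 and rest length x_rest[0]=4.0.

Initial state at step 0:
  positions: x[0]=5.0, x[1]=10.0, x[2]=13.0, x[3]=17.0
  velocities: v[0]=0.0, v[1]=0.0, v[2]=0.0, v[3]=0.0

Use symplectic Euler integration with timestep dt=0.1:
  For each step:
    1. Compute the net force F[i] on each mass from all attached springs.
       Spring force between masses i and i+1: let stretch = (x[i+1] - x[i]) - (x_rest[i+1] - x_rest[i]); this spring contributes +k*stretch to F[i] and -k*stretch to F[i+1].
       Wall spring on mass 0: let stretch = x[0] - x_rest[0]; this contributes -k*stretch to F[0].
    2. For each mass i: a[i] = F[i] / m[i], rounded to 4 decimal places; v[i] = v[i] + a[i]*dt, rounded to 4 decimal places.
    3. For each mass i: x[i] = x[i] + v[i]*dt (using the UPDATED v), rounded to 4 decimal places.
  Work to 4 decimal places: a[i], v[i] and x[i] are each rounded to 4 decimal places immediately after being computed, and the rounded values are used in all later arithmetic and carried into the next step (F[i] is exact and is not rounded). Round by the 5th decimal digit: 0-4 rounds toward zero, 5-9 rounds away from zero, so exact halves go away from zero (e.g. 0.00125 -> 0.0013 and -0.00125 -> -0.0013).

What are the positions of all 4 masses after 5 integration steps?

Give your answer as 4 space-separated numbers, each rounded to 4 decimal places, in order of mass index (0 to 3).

Step 0: x=[5.0000 10.0000 13.0000 17.0000] v=[0.0000 0.0000 0.0000 0.0000]
Step 1: x=[5.0000 9.9600 13.0200 17.0000] v=[0.0000 -0.4000 0.2000 0.0000]
Step 2: x=[4.9992 9.8820 13.0584 17.0004] v=[-0.0080 -0.7800 0.3840 0.0040]
Step 3: x=[4.9961 9.7699 13.1121 17.0020] v=[-0.0313 -1.1213 0.5371 0.0156]
Step 4: x=[4.9885 9.6291 13.1768 17.0058] v=[-0.0758 -1.4076 0.6466 0.0376]
Step 5: x=[4.9740 9.4665 13.2471 17.0130] v=[-0.1454 -1.6262 0.7029 0.0718]

Answer: 4.9740 9.4665 13.2471 17.0130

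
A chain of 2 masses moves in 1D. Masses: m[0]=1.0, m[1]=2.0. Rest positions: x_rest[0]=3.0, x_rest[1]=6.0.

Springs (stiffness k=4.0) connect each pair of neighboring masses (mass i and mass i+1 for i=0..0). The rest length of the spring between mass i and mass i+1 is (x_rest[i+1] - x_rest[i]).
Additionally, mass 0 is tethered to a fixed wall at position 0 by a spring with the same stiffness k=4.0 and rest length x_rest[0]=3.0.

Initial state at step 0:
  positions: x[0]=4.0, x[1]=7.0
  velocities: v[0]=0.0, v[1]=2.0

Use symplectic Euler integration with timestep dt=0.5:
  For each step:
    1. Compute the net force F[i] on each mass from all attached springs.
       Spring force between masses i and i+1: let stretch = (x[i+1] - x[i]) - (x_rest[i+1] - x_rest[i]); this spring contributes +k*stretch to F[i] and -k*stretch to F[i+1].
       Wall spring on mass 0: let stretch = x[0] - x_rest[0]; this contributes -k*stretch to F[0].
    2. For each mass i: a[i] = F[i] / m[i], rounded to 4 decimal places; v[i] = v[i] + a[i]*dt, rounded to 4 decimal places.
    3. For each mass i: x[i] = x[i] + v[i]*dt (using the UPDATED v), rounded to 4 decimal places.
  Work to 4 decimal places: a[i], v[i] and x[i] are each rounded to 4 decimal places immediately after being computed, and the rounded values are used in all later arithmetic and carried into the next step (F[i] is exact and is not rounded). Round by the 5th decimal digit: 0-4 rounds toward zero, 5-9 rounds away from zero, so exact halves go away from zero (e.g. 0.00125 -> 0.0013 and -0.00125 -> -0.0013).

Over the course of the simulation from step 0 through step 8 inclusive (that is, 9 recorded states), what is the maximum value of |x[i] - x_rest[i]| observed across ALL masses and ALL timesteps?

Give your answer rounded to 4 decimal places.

Step 0: x=[4.0000 7.0000] v=[0.0000 2.0000]
Step 1: x=[3.0000 8.0000] v=[-2.0000 2.0000]
Step 2: x=[4.0000 8.0000] v=[2.0000 0.0000]
Step 3: x=[5.0000 7.5000] v=[2.0000 -1.0000]
Step 4: x=[3.5000 7.2500] v=[-3.0000 -0.5000]
Step 5: x=[2.2500 6.6250] v=[-2.5000 -1.2500]
Step 6: x=[3.1250 5.3125] v=[1.7500 -2.6250]
Step 7: x=[3.0625 4.4063] v=[-0.1250 -1.8125]
Step 8: x=[1.2813 4.3282] v=[-3.5624 -0.1563]
Max displacement = 2.0000

Answer: 2.0000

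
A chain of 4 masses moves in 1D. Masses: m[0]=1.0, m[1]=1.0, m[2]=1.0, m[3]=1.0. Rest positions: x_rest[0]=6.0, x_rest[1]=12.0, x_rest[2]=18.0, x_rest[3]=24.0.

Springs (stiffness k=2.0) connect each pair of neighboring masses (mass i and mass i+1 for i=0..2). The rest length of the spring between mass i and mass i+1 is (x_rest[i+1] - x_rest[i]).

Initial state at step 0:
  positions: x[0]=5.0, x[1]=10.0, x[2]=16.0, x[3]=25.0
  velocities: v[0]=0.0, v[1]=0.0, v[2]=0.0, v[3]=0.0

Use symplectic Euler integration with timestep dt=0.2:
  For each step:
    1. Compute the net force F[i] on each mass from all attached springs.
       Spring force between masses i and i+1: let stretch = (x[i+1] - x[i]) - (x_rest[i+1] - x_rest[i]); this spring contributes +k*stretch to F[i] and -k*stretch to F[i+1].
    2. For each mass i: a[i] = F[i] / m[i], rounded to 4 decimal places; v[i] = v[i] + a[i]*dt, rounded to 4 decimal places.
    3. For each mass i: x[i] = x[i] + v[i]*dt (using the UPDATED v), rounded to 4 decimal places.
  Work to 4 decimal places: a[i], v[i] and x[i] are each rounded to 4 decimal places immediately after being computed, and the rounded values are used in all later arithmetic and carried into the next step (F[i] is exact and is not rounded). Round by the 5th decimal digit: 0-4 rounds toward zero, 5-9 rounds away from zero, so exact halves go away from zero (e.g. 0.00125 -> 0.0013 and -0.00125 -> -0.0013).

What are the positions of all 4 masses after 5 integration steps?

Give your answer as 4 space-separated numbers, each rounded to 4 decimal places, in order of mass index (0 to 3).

Answer: 4.2180 11.1253 18.1004 22.5563

Derivation:
Step 0: x=[5.0000 10.0000 16.0000 25.0000] v=[0.0000 0.0000 0.0000 0.0000]
Step 1: x=[4.9200 10.0800 16.2400 24.7600] v=[-0.4000 0.4000 1.2000 -1.2000]
Step 2: x=[4.7728 10.2400 16.6688 24.3184] v=[-0.7360 0.8000 2.1440 -2.2080]
Step 3: x=[4.5830 10.4769 17.1953 23.7448] v=[-0.9491 1.1846 2.6323 -2.8678]
Step 4: x=[4.3847 10.7798 17.7082 23.1273] v=[-0.9915 1.5144 2.5647 -3.0876]
Step 5: x=[4.2180 11.1253 18.1004 22.5563] v=[-0.8335 1.7277 1.9610 -2.8552]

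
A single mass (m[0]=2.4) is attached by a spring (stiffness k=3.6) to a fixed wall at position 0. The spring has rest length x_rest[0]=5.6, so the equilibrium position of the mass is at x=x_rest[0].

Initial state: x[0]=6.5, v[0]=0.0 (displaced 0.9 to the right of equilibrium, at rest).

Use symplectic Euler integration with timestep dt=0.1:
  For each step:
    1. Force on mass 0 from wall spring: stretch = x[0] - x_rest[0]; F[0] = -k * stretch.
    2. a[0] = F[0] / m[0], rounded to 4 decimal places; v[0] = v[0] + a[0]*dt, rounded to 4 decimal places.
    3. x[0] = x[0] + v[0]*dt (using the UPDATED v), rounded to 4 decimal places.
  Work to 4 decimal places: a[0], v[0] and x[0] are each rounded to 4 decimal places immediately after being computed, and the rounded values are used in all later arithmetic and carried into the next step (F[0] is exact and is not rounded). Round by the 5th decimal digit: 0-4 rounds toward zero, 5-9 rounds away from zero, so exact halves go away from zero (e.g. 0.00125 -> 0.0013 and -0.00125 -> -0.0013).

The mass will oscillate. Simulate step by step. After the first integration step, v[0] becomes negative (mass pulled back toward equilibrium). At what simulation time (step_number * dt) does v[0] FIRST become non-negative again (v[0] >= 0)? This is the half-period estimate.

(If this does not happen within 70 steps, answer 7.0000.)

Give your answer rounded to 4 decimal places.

Step 0: x=[6.5000] v=[0.0000]
Step 1: x=[6.4865] v=[-0.1350]
Step 2: x=[6.4597] v=[-0.2680]
Step 3: x=[6.4200] v=[-0.3970]
Step 4: x=[6.3680] v=[-0.5200]
Step 5: x=[6.3045] v=[-0.6352]
Step 6: x=[6.2304] v=[-0.7409]
Step 7: x=[6.1469] v=[-0.8355]
Step 8: x=[6.0552] v=[-0.9175]
Step 9: x=[5.9566] v=[-0.9858]
Step 10: x=[5.8527] v=[-1.0393]
Step 11: x=[5.7450] v=[-1.0772]
Step 12: x=[5.6351] v=[-1.0990]
Step 13: x=[5.5247] v=[-1.1043]
Step 14: x=[5.4154] v=[-1.0930]
Step 15: x=[5.3089] v=[-1.0653]
Step 16: x=[5.2067] v=[-1.0216]
Step 17: x=[5.1104] v=[-0.9626]
Step 18: x=[5.0215] v=[-0.8892]
Step 19: x=[4.9413] v=[-0.8024]
Step 20: x=[4.8709] v=[-0.7036]
Step 21: x=[4.8115] v=[-0.5942]
Step 22: x=[4.7639] v=[-0.4759]
Step 23: x=[4.7289] v=[-0.3505]
Step 24: x=[4.7069] v=[-0.2198]
Step 25: x=[4.6983] v=[-0.0858]
Step 26: x=[4.7033] v=[0.0495]
First v>=0 after going negative at step 26, time=2.6000

Answer: 2.6000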